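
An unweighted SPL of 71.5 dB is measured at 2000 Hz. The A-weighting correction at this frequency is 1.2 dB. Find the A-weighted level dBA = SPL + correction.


A-weighting table: 2000 Hz -> 1.2 dB correction
SPL_A = SPL + correction = 71.5 + (1.2) = 72.7 dBA


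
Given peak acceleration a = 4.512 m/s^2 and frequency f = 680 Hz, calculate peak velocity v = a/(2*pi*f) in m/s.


omega = 2*pi*f = 2*pi*680 = 4272.57 rad/s
v = a / omega = 4.512 / 4272.57 = 0.001056 m/s


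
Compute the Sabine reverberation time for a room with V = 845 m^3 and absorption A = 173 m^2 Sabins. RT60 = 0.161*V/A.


RT60 = 0.161 * 845 / 173 = 0.78639 s


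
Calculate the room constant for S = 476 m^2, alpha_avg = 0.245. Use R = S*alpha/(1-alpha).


R = 476 * 0.245 / (1 - 0.245) = 154.46 m^2


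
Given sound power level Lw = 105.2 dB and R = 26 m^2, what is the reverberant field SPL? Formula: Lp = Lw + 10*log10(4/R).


4/R = 4/26 = 0.153846
Lp = 105.2 + 10*log10(0.153846) = 97.071 dB


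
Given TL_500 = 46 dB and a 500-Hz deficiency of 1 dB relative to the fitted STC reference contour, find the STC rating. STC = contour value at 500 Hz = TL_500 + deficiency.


By ASTM E413, STC = value of the fitted reference contour at 500 Hz.
Contour value at 500 Hz = TL_500 + deficiency = 46 + 1 = 47
STC = 47


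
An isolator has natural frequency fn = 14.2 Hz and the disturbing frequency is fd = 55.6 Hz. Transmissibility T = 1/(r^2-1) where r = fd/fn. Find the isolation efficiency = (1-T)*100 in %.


r = 55.6 / 14.2 = 3.91549
r^2 - 1 = 3.91549^2 - 1 = 14.3311
T = 1/14.3311 = 0.0697783
Efficiency = (1 - 0.0697783)*100 = 93.022 %


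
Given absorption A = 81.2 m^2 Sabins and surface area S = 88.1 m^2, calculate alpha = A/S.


Absorption coefficient = absorbed power / incident power
alpha = A / S = 81.2 / 88.1 = 0.92168


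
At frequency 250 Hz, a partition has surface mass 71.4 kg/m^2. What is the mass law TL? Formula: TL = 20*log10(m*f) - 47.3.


m * f = 71.4 * 250 = 17850
20*log10(17850) = 85.0328 dB
TL = 85.0328 - 47.3 = 37.733 dB


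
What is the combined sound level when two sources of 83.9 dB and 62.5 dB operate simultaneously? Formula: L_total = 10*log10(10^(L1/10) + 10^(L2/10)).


10^(83.9/10) = 2.45471e+08
10^(62.5/10) = 1.77828e+06
Sum = 2.45471e+08 + 1.77828e+06 = 2.47249e+08
L_total = 10*log10(2.47249e+08) = 83.931 dB


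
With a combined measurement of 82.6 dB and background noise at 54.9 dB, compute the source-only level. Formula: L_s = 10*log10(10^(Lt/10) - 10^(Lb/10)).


10^(82.6/10) = 1.8197e+08
10^(54.9/10) = 309030
Difference = 1.8197e+08 - 309030 = 1.81661e+08
L_source = 10*log10(1.81661e+08) = 82.593 dB


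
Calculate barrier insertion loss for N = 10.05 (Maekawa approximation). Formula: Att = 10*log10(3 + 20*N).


3 + 20*N = 3 + 20*10.05 = 204
Att = 10*log10(204) = 23.096 dB


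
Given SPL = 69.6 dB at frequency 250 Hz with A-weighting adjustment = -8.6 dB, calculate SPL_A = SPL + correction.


A-weighting table: 250 Hz -> -8.6 dB correction
SPL_A = SPL + correction = 69.6 + (-8.6) = 61 dBA


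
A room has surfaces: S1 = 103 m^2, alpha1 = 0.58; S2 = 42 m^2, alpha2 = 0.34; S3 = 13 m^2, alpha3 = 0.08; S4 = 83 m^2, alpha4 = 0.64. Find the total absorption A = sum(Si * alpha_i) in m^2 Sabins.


103 * 0.58 = 59.74
42 * 0.34 = 14.28
13 * 0.08 = 1.04
83 * 0.64 = 53.12
A_total = 59.74 + 14.28 + 1.04 + 53.12 = 128.18 m^2


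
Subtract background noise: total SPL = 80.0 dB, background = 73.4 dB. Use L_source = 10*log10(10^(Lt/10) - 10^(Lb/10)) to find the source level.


10^(80.0/10) = 1e+08
10^(73.4/10) = 2.18776e+07
Difference = 1e+08 - 2.18776e+07 = 7.81224e+07
L_source = 10*log10(7.81224e+07) = 78.928 dB


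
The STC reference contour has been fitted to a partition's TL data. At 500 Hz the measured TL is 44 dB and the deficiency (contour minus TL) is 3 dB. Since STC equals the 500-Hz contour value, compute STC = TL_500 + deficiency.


By ASTM E413, STC = value of the fitted reference contour at 500 Hz.
Contour value at 500 Hz = TL_500 + deficiency = 44 + 3 = 47
STC = 47


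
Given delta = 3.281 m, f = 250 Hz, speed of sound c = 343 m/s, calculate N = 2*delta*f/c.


N = 2*delta*f/c = 2*delta/lambda, where lambda = c/f
lambda = 343 / 250 = 1.372 m
N = 2 * 3.281 / 1.372 = 4.7828


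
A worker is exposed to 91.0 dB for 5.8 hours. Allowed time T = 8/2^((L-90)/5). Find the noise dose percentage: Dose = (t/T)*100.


T_allowed = 8 / 2^((91.0 - 90)/5) = 6.9644 hr
Dose = 5.8 / 6.9644 * 100 = 83.281 %


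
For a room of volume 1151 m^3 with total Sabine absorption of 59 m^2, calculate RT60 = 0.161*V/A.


RT60 = 0.161 * 1151 / 59 = 3.1409 s


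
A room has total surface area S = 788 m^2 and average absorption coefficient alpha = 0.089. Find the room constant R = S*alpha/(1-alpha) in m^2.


R = 788 * 0.089 / (1 - 0.089) = 76.984 m^2


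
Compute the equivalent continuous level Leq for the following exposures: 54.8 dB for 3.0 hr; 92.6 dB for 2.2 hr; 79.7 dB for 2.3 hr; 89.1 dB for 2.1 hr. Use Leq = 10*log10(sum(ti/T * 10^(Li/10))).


T_total = 3.0 + 2.2 + 2.3 + 2.1 = 9.6 hr
(3.0/9.6) * 10^(54.8/10) = 94373.5
(2.2/9.6) * 10^(92.6/10) = 4.17015e+08
(2.3/9.6) * 10^(79.7/10) = 2.23592e+07
(2.1/9.6) * 10^(89.1/10) = 1.77807e+08
Sum = 94373.5 + 4.17015e+08 + 2.23592e+07 + 1.77807e+08 = 6.17276e+08
Leq = 10*log10(6.17276e+08) = 87.905 dB


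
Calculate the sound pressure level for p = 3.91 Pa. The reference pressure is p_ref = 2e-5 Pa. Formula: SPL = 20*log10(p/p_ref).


p / p_ref = 3.91 / 2e-5 = 195500
SPL = 20 * log10(195500) = 105.82 dB


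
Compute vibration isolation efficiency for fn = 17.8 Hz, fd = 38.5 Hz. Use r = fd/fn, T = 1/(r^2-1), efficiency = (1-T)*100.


r = 38.5 / 17.8 = 2.16292
r^2 - 1 = 2.16292^2 - 1 = 3.67822
T = 1/3.67822 = 0.271871
Efficiency = (1 - 0.271871)*100 = 72.813 %


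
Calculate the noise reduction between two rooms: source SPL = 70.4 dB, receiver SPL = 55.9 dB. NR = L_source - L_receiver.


NR = L_source - L_receiver (difference between source and receiving room levels)
NR = 70.4 - 55.9 = 14.5 dB


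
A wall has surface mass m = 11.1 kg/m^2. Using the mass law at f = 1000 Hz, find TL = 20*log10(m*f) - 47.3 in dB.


m * f = 11.1 * 1000 = 11100
20*log10(11100) = 80.9065 dB
TL = 80.9065 - 47.3 = 33.606 dB


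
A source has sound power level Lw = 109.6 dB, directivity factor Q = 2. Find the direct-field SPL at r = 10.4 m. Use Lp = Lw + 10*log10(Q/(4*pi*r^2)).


4*pi*r^2 = 4*pi*10.4^2 = 1359.18 m^2
Q / (4*pi*r^2) = 2 / 1359.18 = 0.00147148
Lp = 109.6 + 10*log10(0.00147148) = 81.278 dB


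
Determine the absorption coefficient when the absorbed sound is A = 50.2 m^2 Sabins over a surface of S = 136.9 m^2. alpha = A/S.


Absorption coefficient = absorbed power / incident power
alpha = A / S = 50.2 / 136.9 = 0.36669


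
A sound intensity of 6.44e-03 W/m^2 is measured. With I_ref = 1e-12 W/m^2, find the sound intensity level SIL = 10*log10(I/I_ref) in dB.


I / I_ref = 6.44e-03 / 1e-12 = 6.44e+09
SIL = 10 * log10(6.44e+09) = 98.089 dB


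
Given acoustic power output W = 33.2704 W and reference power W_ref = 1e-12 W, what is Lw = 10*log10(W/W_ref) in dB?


W / W_ref = 33.2704 / 1e-12 = 3.32704e+13
Lw = 10 * log10(3.32704e+13) = 135.22 dB


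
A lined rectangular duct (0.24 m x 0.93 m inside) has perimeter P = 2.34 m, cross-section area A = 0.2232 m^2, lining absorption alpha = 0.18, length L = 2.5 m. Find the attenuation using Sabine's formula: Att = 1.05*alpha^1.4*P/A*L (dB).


alpha^1.4 = 0.18^1.4 = 0.0906529
Attenuation rate = 1.05 * alpha^1.4 * P / A
= 1.05 * 0.0906529 * 2.34 / 0.2232 = 0.997913 dB/m
Total Att = 0.997913 * 2.5 = 2.4948 dB


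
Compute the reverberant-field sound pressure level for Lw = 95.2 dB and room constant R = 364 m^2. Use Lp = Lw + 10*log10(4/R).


4/R = 4/364 = 0.010989
Lp = 95.2 + 10*log10(0.010989) = 75.61 dB


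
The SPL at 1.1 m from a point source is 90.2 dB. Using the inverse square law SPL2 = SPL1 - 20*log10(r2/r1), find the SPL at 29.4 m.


r2/r1 = 29.4/1.1 = 26.7273
Correction = 20*log10(26.7273) = 28.5391 dB
SPL2 = 90.2 - 28.5391 = 61.661 dB


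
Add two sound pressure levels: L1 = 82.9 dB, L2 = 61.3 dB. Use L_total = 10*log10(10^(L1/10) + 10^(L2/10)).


10^(82.9/10) = 1.94984e+08
10^(61.3/10) = 1.34896e+06
Sum = 1.94984e+08 + 1.34896e+06 = 1.96333e+08
L_total = 10*log10(1.96333e+08) = 82.93 dB


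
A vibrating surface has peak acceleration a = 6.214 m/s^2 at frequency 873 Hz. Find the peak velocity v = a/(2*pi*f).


omega = 2*pi*f = 2*pi*873 = 5485.22 rad/s
v = a / omega = 6.214 / 5485.22 = 0.0011329 m/s


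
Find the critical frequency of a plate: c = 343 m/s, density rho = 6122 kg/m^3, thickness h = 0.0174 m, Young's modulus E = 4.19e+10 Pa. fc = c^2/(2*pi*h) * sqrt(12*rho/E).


12*rho/E = 12*6122/4.19e+10 = 1.75332e-06
sqrt(12*rho/E) = sqrt(1.75332e-06) = 0.00132413
c^2/(2*pi*h) = 343^2/(2*pi*0.0174) = 1.07612e+06
fc = 1.07612e+06 * 0.00132413 = 1424.9 Hz


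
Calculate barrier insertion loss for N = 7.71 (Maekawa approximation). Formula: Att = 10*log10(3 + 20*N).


3 + 20*N = 3 + 20*7.71 = 157.2
Att = 10*log10(157.2) = 21.965 dB


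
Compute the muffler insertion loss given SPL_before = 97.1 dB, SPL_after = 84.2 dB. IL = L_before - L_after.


Insertion loss = SPL without muffler - SPL with muffler
IL = 97.1 - 84.2 = 12.9 dB


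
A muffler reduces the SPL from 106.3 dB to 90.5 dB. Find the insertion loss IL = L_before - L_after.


Insertion loss = SPL without muffler - SPL with muffler
IL = 106.3 - 90.5 = 15.8 dB


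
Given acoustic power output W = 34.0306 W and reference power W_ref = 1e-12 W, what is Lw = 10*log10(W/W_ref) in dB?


W / W_ref = 34.0306 / 1e-12 = 3.40306e+13
Lw = 10 * log10(3.40306e+13) = 135.32 dB


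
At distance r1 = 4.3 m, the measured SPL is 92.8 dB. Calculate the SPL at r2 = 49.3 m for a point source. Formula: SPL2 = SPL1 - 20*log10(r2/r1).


r2/r1 = 49.3/4.3 = 11.4651
Correction = 20*log10(11.4651) = 21.1876 dB
SPL2 = 92.8 - 21.1876 = 71.612 dB


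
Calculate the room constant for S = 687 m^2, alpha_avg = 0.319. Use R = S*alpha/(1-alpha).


R = 687 * 0.319 / (1 - 0.319) = 321.81 m^2


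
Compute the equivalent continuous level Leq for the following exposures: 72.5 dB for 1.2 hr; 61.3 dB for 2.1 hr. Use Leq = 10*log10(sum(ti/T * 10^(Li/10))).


T_total = 1.2 + 2.1 = 3.3 hr
(1.2/3.3) * 10^(72.5/10) = 6.46647e+06
(2.1/3.3) * 10^(61.3/10) = 858431
Sum = 6.46647e+06 + 858431 = 7.3249e+06
Leq = 10*log10(7.3249e+06) = 68.648 dB


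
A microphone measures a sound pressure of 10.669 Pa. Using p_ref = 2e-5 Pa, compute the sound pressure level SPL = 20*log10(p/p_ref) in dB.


p / p_ref = 10.669 / 2e-5 = 533450
SPL = 20 * log10(533450) = 114.54 dB


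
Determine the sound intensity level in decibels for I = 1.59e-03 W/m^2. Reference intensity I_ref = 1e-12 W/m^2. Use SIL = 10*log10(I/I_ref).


I / I_ref = 1.59e-03 / 1e-12 = 1.59e+09
SIL = 10 * log10(1.59e+09) = 92.014 dB


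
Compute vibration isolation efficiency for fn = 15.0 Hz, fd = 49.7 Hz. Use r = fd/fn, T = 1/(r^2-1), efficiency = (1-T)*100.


r = 49.7 / 15.0 = 3.31333
r^2 - 1 = 3.31333^2 - 1 = 9.97816
T = 1/9.97816 = 0.100219
Efficiency = (1 - 0.100219)*100 = 89.978 %


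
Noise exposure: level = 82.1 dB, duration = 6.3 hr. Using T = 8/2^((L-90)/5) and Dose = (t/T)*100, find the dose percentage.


T_allowed = 8 / 2^((82.1 - 90)/5) = 23.9176 hr
Dose = 6.3 / 23.9176 * 100 = 26.34 %


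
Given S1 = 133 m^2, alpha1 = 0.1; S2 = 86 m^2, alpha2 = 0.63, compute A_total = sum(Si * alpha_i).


133 * 0.1 = 13.3
86 * 0.63 = 54.18
A_total = 13.3 + 54.18 = 67.48 m^2


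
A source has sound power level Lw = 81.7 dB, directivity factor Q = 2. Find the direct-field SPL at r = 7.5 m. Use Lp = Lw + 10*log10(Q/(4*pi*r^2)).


4*pi*r^2 = 4*pi*7.5^2 = 706.858 m^2
Q / (4*pi*r^2) = 2 / 706.858 = 0.00282942
Lp = 81.7 + 10*log10(0.00282942) = 56.217 dB


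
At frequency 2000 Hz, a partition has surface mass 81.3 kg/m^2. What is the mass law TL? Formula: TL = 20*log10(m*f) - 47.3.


m * f = 81.3 * 2000 = 162600
20*log10(162600) = 104.222 dB
TL = 104.222 - 47.3 = 56.922 dB


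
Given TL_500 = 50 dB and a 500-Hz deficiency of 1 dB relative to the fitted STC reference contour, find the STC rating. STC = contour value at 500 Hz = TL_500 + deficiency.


By ASTM E413, STC = value of the fitted reference contour at 500 Hz.
Contour value at 500 Hz = TL_500 + deficiency = 50 + 1 = 51
STC = 51


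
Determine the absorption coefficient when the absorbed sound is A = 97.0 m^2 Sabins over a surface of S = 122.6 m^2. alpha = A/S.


Absorption coefficient = absorbed power / incident power
alpha = A / S = 97.0 / 122.6 = 0.79119


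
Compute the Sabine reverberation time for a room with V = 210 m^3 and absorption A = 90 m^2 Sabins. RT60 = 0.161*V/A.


RT60 = 0.161 * 210 / 90 = 0.37567 s


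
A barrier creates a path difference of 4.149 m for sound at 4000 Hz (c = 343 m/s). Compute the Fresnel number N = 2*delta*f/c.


N = 2*delta*f/c = 2*delta/lambda, where lambda = c/f
lambda = 343 / 4000 = 0.08575 m
N = 2 * 4.149 / 0.08575 = 96.77


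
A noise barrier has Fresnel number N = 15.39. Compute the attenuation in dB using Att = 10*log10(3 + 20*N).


3 + 20*N = 3 + 20*15.39 = 310.8
Att = 10*log10(310.8) = 24.925 dB


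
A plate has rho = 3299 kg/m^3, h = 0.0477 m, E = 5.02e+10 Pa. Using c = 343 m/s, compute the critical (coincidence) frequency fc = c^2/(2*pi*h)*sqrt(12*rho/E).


12*rho/E = 12*3299/5.02e+10 = 7.88606e-07
sqrt(12*rho/E) = sqrt(7.88606e-07) = 0.000888035
c^2/(2*pi*h) = 343^2/(2*pi*0.0477) = 392545
fc = 392545 * 0.000888035 = 348.59 Hz


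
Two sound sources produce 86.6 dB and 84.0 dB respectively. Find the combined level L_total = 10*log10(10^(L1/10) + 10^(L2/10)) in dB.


10^(86.6/10) = 4.57088e+08
10^(84.0/10) = 2.51189e+08
Sum = 4.57088e+08 + 2.51189e+08 = 7.08277e+08
L_total = 10*log10(7.08277e+08) = 88.502 dB


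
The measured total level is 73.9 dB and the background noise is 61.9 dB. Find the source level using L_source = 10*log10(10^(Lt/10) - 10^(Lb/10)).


10^(73.9/10) = 2.45471e+07
10^(61.9/10) = 1.54882e+06
Difference = 2.45471e+07 - 1.54882e+06 = 2.29983e+07
L_source = 10*log10(2.29983e+07) = 73.617 dB


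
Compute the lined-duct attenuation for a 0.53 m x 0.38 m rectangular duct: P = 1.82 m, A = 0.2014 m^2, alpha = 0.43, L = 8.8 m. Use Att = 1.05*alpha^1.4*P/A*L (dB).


alpha^1.4 = 0.43^1.4 = 0.3068
Attenuation rate = 1.05 * alpha^1.4 * P / A
= 1.05 * 0.3068 * 1.82 / 0.2014 = 2.9111 dB/m
Total Att = 2.9111 * 8.8 = 25.618 dB


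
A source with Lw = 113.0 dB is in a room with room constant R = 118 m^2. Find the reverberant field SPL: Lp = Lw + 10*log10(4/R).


4/R = 4/118 = 0.0338983
Lp = 113.0 + 10*log10(0.0338983) = 98.302 dB


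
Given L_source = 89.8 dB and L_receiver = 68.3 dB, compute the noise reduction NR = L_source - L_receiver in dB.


NR = L_source - L_receiver (difference between source and receiving room levels)
NR = 89.8 - 68.3 = 21.5 dB


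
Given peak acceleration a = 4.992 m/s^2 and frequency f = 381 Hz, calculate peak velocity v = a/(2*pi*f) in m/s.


omega = 2*pi*f = 2*pi*381 = 2393.89 rad/s
v = a / omega = 4.992 / 2393.89 = 0.0020853 m/s


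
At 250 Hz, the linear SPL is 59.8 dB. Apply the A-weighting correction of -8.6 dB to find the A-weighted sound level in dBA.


A-weighting table: 250 Hz -> -8.6 dB correction
SPL_A = SPL + correction = 59.8 + (-8.6) = 51.2 dBA


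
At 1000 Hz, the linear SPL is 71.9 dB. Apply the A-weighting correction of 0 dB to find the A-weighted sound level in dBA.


A-weighting table: 1000 Hz -> 0 dB correction
SPL_A = SPL + correction = 71.9 + (0) = 71.9 dBA


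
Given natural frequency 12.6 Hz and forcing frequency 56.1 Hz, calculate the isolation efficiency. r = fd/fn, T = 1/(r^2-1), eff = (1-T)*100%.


r = 56.1 / 12.6 = 4.45238
r^2 - 1 = 4.45238^2 - 1 = 18.8237
T = 1/18.8237 = 0.0531245
Efficiency = (1 - 0.0531245)*100 = 94.688 %


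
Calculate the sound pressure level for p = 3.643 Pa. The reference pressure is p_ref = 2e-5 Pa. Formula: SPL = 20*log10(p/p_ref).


p / p_ref = 3.643 / 2e-5 = 182150
SPL = 20 * log10(182150) = 105.21 dB


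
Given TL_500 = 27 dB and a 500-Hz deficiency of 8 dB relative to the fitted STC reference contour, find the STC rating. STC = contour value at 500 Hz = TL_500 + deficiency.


By ASTM E413, STC = value of the fitted reference contour at 500 Hz.
Contour value at 500 Hz = TL_500 + deficiency = 27 + 8 = 35
STC = 35


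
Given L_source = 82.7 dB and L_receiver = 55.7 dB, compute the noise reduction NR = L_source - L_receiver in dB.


NR = L_source - L_receiver (difference between source and receiving room levels)
NR = 82.7 - 55.7 = 27 dB


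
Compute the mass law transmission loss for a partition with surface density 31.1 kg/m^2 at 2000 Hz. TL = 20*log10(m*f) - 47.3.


m * f = 31.1 * 2000 = 62200
20*log10(62200) = 95.8758 dB
TL = 95.8758 - 47.3 = 48.576 dB


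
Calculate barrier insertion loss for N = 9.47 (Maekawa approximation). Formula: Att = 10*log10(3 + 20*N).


3 + 20*N = 3 + 20*9.47 = 192.4
Att = 10*log10(192.4) = 22.842 dB


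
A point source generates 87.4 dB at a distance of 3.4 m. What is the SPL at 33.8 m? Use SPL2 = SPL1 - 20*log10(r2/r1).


r2/r1 = 33.8/3.4 = 9.94118
Correction = 20*log10(9.94118) = 19.9488 dB
SPL2 = 87.4 - 19.9488 = 67.451 dB


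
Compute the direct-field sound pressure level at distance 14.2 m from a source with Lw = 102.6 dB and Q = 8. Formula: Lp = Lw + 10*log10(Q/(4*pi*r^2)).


4*pi*r^2 = 4*pi*14.2^2 = 2533.88 m^2
Q / (4*pi*r^2) = 8 / 2533.88 = 0.00315721
Lp = 102.6 + 10*log10(0.00315721) = 77.593 dB


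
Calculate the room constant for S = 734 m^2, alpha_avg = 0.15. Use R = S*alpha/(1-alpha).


R = 734 * 0.15 / (1 - 0.15) = 129.53 m^2


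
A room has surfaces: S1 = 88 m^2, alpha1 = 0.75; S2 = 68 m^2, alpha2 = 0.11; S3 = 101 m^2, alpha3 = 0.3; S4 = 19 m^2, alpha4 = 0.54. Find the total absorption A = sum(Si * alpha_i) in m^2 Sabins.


88 * 0.75 = 66
68 * 0.11 = 7.48
101 * 0.3 = 30.3
19 * 0.54 = 10.26
A_total = 66 + 7.48 + 30.3 + 10.26 = 114.04 m^2


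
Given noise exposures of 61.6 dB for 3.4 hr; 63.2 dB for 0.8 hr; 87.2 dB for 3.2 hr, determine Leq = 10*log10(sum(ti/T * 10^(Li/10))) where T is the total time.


T_total = 3.4 + 0.8 + 3.2 = 7.4 hr
(3.4/7.4) * 10^(61.6/10) = 664121
(0.8/7.4) * 10^(63.2/10) = 225870
(3.2/7.4) * 10^(87.2/10) = 2.26944e+08
Sum = 664121 + 225870 + 2.26944e+08 = 2.27834e+08
Leq = 10*log10(2.27834e+08) = 83.576 dB


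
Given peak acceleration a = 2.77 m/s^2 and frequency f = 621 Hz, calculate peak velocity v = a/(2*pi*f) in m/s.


omega = 2*pi*f = 2*pi*621 = 3901.86 rad/s
v = a / omega = 2.77 / 3901.86 = 0.00070992 m/s


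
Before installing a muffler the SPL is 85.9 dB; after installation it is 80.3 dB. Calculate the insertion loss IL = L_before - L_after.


Insertion loss = SPL without muffler - SPL with muffler
IL = 85.9 - 80.3 = 5.6 dB


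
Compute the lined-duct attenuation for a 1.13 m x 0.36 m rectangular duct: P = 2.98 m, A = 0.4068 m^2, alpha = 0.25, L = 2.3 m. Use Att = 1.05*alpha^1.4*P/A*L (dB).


alpha^1.4 = 0.25^1.4 = 0.143587
Attenuation rate = 1.05 * alpha^1.4 * P / A
= 1.05 * 0.143587 * 2.98 / 0.4068 = 1.10443 dB/m
Total Att = 1.10443 * 2.3 = 2.5402 dB


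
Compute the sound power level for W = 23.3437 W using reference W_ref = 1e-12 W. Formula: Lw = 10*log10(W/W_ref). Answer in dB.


W / W_ref = 23.3437 / 1e-12 = 2.33437e+13
Lw = 10 * log10(2.33437e+13) = 133.68 dB


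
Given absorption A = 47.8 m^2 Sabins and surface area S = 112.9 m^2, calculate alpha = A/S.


Absorption coefficient = absorbed power / incident power
alpha = A / S = 47.8 / 112.9 = 0.42338


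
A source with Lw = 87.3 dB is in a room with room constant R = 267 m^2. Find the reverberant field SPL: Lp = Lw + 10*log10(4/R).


4/R = 4/267 = 0.0149813
Lp = 87.3 + 10*log10(0.0149813) = 69.055 dB


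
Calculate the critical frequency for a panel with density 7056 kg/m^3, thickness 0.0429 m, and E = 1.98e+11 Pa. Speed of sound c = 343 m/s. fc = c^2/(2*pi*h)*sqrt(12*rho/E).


12*rho/E = 12*7056/1.98e+11 = 4.27636e-07
sqrt(12*rho/E) = sqrt(4.27636e-07) = 0.000653939
c^2/(2*pi*h) = 343^2/(2*pi*0.0429) = 436467
fc = 436467 * 0.000653939 = 285.42 Hz


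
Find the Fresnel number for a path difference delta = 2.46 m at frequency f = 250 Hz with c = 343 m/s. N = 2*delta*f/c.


N = 2*delta*f/c = 2*delta/lambda, where lambda = c/f
lambda = 343 / 250 = 1.372 m
N = 2 * 2.46 / 1.372 = 3.586


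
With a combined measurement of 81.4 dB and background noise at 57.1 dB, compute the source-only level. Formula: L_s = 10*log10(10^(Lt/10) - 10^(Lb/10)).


10^(81.4/10) = 1.38038e+08
10^(57.1/10) = 512861
Difference = 1.38038e+08 - 512861 = 1.37525e+08
L_source = 10*log10(1.37525e+08) = 81.384 dB


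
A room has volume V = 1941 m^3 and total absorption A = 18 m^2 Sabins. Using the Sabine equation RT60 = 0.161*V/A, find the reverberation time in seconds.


RT60 = 0.161 * 1941 / 18 = 17.361 s


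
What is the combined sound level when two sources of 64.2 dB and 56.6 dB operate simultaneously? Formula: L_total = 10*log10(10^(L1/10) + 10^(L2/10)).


10^(64.2/10) = 2.63027e+06
10^(56.6/10) = 457088
Sum = 2.63027e+06 + 457088 = 3.08736e+06
L_total = 10*log10(3.08736e+06) = 64.896 dB


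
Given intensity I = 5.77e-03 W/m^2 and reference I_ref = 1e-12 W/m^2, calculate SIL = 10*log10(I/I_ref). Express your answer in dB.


I / I_ref = 5.77e-03 / 1e-12 = 5.77e+09
SIL = 10 * log10(5.77e+09) = 97.612 dB


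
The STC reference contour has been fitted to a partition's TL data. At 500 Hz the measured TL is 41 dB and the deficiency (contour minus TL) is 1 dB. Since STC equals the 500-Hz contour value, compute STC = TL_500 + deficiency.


By ASTM E413, STC = value of the fitted reference contour at 500 Hz.
Contour value at 500 Hz = TL_500 + deficiency = 41 + 1 = 42
STC = 42


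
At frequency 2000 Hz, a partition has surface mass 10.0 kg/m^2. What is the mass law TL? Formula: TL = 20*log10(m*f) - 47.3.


m * f = 10.0 * 2000 = 20000
20*log10(20000) = 86.0206 dB
TL = 86.0206 - 47.3 = 38.721 dB


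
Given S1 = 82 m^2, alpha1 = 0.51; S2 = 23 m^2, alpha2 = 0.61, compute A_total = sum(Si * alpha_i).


82 * 0.51 = 41.82
23 * 0.61 = 14.03
A_total = 41.82 + 14.03 = 55.85 m^2


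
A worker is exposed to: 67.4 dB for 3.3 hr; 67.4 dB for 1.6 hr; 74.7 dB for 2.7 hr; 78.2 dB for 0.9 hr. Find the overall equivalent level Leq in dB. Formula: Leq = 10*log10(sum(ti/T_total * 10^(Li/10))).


T_total = 3.3 + 1.6 + 2.7 + 0.9 = 8.5 hr
(3.3/8.5) * 10^(67.4/10) = 2.13351e+06
(1.6/8.5) * 10^(67.4/10) = 1.03443e+06
(2.7/8.5) * 10^(74.7/10) = 9.37443e+06
(0.9/8.5) * 10^(78.2/10) = 6.99558e+06
Sum = 2.13351e+06 + 1.03443e+06 + 9.37443e+06 + 6.99558e+06 = 1.9538e+07
Leq = 10*log10(1.9538e+07) = 72.909 dB


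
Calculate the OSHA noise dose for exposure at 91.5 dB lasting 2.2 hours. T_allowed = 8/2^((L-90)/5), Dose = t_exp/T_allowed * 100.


T_allowed = 8 / 2^((91.5 - 90)/5) = 6.49802 hr
Dose = 2.2 / 6.49802 * 100 = 33.856 %


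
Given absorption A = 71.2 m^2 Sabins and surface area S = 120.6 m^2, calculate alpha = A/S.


Absorption coefficient = absorbed power / incident power
alpha = A / S = 71.2 / 120.6 = 0.59038


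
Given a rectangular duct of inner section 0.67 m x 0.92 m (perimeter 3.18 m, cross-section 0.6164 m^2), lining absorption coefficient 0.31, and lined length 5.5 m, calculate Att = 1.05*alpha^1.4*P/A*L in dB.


alpha^1.4 = 0.31^1.4 = 0.194047
Attenuation rate = 1.05 * alpha^1.4 * P / A
= 1.05 * 0.194047 * 3.18 / 0.6164 = 1.05114 dB/m
Total Att = 1.05114 * 5.5 = 5.7813 dB


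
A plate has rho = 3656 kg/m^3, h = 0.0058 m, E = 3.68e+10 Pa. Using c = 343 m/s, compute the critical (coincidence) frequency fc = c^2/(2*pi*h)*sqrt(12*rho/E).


12*rho/E = 12*3656/3.68e+10 = 1.19217e-06
sqrt(12*rho/E) = sqrt(1.19217e-06) = 0.00109187
c^2/(2*pi*h) = 343^2/(2*pi*0.0058) = 3.22835e+06
fc = 3.22835e+06 * 0.00109187 = 3524.9 Hz


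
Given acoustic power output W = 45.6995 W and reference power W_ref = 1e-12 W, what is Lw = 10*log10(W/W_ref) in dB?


W / W_ref = 45.6995 / 1e-12 = 4.56995e+13
Lw = 10 * log10(4.56995e+13) = 136.6 dB


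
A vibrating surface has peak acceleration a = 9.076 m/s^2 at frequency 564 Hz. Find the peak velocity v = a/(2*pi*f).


omega = 2*pi*f = 2*pi*564 = 3543.72 rad/s
v = a / omega = 9.076 / 3543.72 = 0.0025612 m/s


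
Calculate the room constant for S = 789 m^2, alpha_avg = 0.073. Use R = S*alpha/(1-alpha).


R = 789 * 0.073 / (1 - 0.073) = 62.133 m^2


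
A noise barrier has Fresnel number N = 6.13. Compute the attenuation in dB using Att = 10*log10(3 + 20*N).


3 + 20*N = 3 + 20*6.13 = 125.6
Att = 10*log10(125.6) = 20.99 dB


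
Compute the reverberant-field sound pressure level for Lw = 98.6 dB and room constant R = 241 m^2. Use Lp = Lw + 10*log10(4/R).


4/R = 4/241 = 0.0165975
Lp = 98.6 + 10*log10(0.0165975) = 80.8 dB


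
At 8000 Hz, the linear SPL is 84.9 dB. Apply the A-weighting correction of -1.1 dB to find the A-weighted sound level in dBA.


A-weighting table: 8000 Hz -> -1.1 dB correction
SPL_A = SPL + correction = 84.9 + (-1.1) = 83.8 dBA


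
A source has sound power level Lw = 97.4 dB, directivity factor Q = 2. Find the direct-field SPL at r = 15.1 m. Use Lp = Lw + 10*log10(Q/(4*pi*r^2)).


4*pi*r^2 = 4*pi*15.1^2 = 2865.26 m^2
Q / (4*pi*r^2) = 2 / 2865.26 = 0.000698017
Lp = 97.4 + 10*log10(0.000698017) = 65.839 dB


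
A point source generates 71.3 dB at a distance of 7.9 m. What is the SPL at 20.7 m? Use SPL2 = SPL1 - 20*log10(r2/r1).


r2/r1 = 20.7/7.9 = 2.62025
Correction = 20*log10(2.62025) = 8.36685 dB
SPL2 = 71.3 - 8.36685 = 62.933 dB


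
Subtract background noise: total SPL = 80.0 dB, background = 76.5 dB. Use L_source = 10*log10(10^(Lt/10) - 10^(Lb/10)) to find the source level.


10^(80.0/10) = 1e+08
10^(76.5/10) = 4.46684e+07
Difference = 1e+08 - 4.46684e+07 = 5.53316e+07
L_source = 10*log10(5.53316e+07) = 77.43 dB


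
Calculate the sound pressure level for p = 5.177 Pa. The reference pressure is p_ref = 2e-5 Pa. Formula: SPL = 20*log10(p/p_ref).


p / p_ref = 5.177 / 2e-5 = 258850
SPL = 20 * log10(258850) = 108.26 dB


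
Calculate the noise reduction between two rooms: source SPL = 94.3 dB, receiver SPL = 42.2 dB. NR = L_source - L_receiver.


NR = L_source - L_receiver (difference between source and receiving room levels)
NR = 94.3 - 42.2 = 52.1 dB


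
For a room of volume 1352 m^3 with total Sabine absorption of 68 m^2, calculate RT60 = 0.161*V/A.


RT60 = 0.161 * 1352 / 68 = 3.2011 s


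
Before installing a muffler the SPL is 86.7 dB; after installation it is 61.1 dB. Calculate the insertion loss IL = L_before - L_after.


Insertion loss = SPL without muffler - SPL with muffler
IL = 86.7 - 61.1 = 25.6 dB


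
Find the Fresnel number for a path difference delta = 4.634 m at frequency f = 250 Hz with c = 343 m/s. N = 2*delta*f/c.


N = 2*delta*f/c = 2*delta/lambda, where lambda = c/f
lambda = 343 / 250 = 1.372 m
N = 2 * 4.634 / 1.372 = 6.7551


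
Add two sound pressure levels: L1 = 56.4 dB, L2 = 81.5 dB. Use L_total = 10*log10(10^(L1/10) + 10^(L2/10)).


10^(56.4/10) = 436516
10^(81.5/10) = 1.41254e+08
Sum = 436516 + 1.41254e+08 = 1.41691e+08
L_total = 10*log10(1.41691e+08) = 81.513 dB


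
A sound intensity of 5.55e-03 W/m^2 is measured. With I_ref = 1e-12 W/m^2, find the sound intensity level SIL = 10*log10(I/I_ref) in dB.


I / I_ref = 5.55e-03 / 1e-12 = 5.55e+09
SIL = 10 * log10(5.55e+09) = 97.443 dB


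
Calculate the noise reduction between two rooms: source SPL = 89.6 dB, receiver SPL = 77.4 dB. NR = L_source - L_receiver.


NR = L_source - L_receiver (difference between source and receiving room levels)
NR = 89.6 - 77.4 = 12.2 dB


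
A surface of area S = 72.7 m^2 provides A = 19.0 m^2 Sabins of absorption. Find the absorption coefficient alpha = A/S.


Absorption coefficient = absorbed power / incident power
alpha = A / S = 19.0 / 72.7 = 0.26135


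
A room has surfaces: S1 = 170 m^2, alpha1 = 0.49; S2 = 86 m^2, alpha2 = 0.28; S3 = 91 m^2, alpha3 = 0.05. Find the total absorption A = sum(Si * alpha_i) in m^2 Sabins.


170 * 0.49 = 83.3
86 * 0.28 = 24.08
91 * 0.05 = 4.55
A_total = 83.3 + 24.08 + 4.55 = 111.93 m^2


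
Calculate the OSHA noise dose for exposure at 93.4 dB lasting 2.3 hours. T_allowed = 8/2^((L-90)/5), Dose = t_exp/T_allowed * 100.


T_allowed = 8 / 2^((93.4 - 90)/5) = 4.99332 hr
Dose = 2.3 / 4.99332 * 100 = 46.062 %


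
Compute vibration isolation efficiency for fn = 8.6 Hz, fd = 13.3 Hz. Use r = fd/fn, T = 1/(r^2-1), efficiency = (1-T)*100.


r = 13.3 / 8.6 = 1.54651
r^2 - 1 = 1.54651^2 - 1 = 1.39169
T = 1/1.39169 = 0.718551
Efficiency = (1 - 0.718551)*100 = 28.145 %


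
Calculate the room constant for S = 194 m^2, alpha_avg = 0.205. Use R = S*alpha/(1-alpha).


R = 194 * 0.205 / (1 - 0.205) = 50.025 m^2


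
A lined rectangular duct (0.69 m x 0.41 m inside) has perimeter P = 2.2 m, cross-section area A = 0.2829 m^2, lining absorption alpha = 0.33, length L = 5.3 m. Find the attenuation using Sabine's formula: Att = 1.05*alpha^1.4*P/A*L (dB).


alpha^1.4 = 0.33^1.4 = 0.211797
Attenuation rate = 1.05 * alpha^1.4 * P / A
= 1.05 * 0.211797 * 2.2 / 0.2829 = 1.72941 dB/m
Total Att = 1.72941 * 5.3 = 9.1659 dB


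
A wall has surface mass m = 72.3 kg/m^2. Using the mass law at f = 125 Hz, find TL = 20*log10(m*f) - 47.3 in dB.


m * f = 72.3 * 125 = 9037.5
20*log10(9037.5) = 79.121 dB
TL = 79.121 - 47.3 = 31.821 dB


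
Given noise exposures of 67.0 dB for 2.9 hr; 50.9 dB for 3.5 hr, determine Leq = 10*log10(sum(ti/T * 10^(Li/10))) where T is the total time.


T_total = 2.9 + 3.5 = 6.4 hr
(2.9/6.4) * 10^(67.0/10) = 2.271e+06
(3.5/6.4) * 10^(50.9/10) = 67280.3
Sum = 2.271e+06 + 67280.3 = 2.33828e+06
Leq = 10*log10(2.33828e+06) = 63.689 dB


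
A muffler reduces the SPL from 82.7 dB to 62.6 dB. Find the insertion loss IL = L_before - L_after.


Insertion loss = SPL without muffler - SPL with muffler
IL = 82.7 - 62.6 = 20.1 dB


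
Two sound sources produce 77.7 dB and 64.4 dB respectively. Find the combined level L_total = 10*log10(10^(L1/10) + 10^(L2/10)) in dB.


10^(77.7/10) = 5.88844e+07
10^(64.4/10) = 2.75423e+06
Sum = 5.88844e+07 + 2.75423e+06 = 6.16386e+07
L_total = 10*log10(6.16386e+07) = 77.899 dB


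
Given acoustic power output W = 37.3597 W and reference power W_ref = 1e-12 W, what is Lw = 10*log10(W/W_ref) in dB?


W / W_ref = 37.3597 / 1e-12 = 3.73597e+13
Lw = 10 * log10(3.73597e+13) = 135.72 dB


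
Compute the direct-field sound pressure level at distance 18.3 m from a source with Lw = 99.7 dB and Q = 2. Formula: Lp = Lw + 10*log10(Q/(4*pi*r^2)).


4*pi*r^2 = 4*pi*18.3^2 = 4208.35 m^2
Q / (4*pi*r^2) = 2 / 4208.35 = 0.000475246
Lp = 99.7 + 10*log10(0.000475246) = 66.469 dB


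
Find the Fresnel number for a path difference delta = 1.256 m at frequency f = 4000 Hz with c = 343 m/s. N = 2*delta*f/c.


N = 2*delta*f/c = 2*delta/lambda, where lambda = c/f
lambda = 343 / 4000 = 0.08575 m
N = 2 * 1.256 / 0.08575 = 29.294


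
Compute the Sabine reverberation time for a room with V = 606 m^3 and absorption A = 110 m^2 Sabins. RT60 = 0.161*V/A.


RT60 = 0.161 * 606 / 110 = 0.88696 s


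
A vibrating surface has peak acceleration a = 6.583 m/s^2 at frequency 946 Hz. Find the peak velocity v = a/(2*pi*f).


omega = 2*pi*f = 2*pi*946 = 5943.89 rad/s
v = a / omega = 6.583 / 5943.89 = 0.0011075 m/s


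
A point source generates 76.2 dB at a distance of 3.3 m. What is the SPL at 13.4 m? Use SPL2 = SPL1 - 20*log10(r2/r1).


r2/r1 = 13.4/3.3 = 4.06061
Correction = 20*log10(4.06061) = 12.1718 dB
SPL2 = 76.2 - 12.1718 = 64.028 dB


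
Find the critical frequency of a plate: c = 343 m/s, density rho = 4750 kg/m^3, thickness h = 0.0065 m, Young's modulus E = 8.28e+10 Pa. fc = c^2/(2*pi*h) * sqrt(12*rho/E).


12*rho/E = 12*4750/8.28e+10 = 6.88406e-07
sqrt(12*rho/E) = sqrt(6.88406e-07) = 0.000829702
c^2/(2*pi*h) = 343^2/(2*pi*0.0065) = 2.88068e+06
fc = 2.88068e+06 * 0.000829702 = 2390.1 Hz


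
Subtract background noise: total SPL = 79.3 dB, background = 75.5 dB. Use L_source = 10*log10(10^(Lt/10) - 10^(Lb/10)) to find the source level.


10^(79.3/10) = 8.51138e+07
10^(75.5/10) = 3.54813e+07
Difference = 8.51138e+07 - 3.54813e+07 = 4.96325e+07
L_source = 10*log10(4.96325e+07) = 76.958 dB


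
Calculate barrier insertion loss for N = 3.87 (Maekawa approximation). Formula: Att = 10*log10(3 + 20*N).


3 + 20*N = 3 + 20*3.87 = 80.4
Att = 10*log10(80.4) = 19.053 dB


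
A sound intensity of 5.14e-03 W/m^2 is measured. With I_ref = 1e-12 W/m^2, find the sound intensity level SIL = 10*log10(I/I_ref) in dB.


I / I_ref = 5.14e-03 / 1e-12 = 5.14e+09
SIL = 10 * log10(5.14e+09) = 97.11 dB


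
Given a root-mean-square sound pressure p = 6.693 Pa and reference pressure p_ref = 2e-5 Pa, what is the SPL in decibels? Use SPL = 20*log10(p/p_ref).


p / p_ref = 6.693 / 2e-5 = 334650
SPL = 20 * log10(334650) = 110.49 dB


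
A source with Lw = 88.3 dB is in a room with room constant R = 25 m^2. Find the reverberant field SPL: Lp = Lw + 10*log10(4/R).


4/R = 4/25 = 0.16
Lp = 88.3 + 10*log10(0.16) = 80.341 dB


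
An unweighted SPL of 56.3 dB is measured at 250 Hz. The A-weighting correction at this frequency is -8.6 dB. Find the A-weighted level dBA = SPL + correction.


A-weighting table: 250 Hz -> -8.6 dB correction
SPL_A = SPL + correction = 56.3 + (-8.6) = 47.7 dBA


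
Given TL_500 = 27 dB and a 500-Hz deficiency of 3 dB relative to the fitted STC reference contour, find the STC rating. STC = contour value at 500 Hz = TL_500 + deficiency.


By ASTM E413, STC = value of the fitted reference contour at 500 Hz.
Contour value at 500 Hz = TL_500 + deficiency = 27 + 3 = 30
STC = 30


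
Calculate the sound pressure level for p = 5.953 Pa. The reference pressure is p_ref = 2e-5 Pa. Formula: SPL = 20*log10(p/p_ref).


p / p_ref = 5.953 / 2e-5 = 297650
SPL = 20 * log10(297650) = 109.47 dB


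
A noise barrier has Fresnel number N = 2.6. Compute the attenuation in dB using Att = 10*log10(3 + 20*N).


3 + 20*N = 3 + 20*2.6 = 55
Att = 10*log10(55) = 17.404 dB


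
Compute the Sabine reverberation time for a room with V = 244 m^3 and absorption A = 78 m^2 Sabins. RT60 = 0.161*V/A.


RT60 = 0.161 * 244 / 78 = 0.50364 s


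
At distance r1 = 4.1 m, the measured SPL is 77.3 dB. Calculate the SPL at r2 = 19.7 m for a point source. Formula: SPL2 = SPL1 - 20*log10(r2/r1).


r2/r1 = 19.7/4.1 = 4.80488
Correction = 20*log10(4.80488) = 13.6337 dB
SPL2 = 77.3 - 13.6337 = 63.666 dB


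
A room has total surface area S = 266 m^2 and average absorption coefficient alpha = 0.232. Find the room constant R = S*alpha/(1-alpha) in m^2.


R = 266 * 0.232 / (1 - 0.232) = 80.354 m^2


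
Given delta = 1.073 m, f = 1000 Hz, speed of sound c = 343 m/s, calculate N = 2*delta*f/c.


N = 2*delta*f/c = 2*delta/lambda, where lambda = c/f
lambda = 343 / 1000 = 0.343 m
N = 2 * 1.073 / 0.343 = 6.2566


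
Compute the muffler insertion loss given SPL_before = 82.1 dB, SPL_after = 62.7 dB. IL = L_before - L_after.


Insertion loss = SPL without muffler - SPL with muffler
IL = 82.1 - 62.7 = 19.4 dB


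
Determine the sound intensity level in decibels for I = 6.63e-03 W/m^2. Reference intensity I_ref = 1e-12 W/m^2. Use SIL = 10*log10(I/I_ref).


I / I_ref = 6.63e-03 / 1e-12 = 6.63e+09
SIL = 10 * log10(6.63e+09) = 98.215 dB


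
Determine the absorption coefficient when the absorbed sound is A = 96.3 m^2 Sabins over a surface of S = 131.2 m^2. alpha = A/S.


Absorption coefficient = absorbed power / incident power
alpha = A / S = 96.3 / 131.2 = 0.73399


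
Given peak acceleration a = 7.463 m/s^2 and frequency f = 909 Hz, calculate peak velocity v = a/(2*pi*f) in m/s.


omega = 2*pi*f = 2*pi*909 = 5711.42 rad/s
v = a / omega = 7.463 / 5711.42 = 0.0013067 m/s


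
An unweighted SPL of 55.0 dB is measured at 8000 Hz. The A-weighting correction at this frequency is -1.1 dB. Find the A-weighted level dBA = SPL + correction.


A-weighting table: 8000 Hz -> -1.1 dB correction
SPL_A = SPL + correction = 55.0 + (-1.1) = 53.9 dBA


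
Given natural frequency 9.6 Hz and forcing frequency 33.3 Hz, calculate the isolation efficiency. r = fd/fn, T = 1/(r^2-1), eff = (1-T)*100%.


r = 33.3 / 9.6 = 3.46875
r^2 - 1 = 3.46875^2 - 1 = 11.0322
T = 1/11.0322 = 0.0906438
Efficiency = (1 - 0.0906438)*100 = 90.936 %


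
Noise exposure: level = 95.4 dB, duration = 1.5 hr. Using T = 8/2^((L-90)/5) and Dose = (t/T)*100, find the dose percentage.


T_allowed = 8 / 2^((95.4 - 90)/5) = 3.78423 hr
Dose = 1.5 / 3.78423 * 100 = 39.638 %


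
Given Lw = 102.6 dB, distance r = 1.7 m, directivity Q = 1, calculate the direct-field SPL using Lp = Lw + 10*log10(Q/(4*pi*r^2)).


4*pi*r^2 = 4*pi*1.7^2 = 36.3168 m^2
Q / (4*pi*r^2) = 1 / 36.3168 = 0.0275355
Lp = 102.6 + 10*log10(0.0275355) = 86.999 dB


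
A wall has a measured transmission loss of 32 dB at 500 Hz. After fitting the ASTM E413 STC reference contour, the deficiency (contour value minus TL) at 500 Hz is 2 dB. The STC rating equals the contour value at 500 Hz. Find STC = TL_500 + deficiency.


By ASTM E413, STC = value of the fitted reference contour at 500 Hz.
Contour value at 500 Hz = TL_500 + deficiency = 32 + 2 = 34
STC = 34


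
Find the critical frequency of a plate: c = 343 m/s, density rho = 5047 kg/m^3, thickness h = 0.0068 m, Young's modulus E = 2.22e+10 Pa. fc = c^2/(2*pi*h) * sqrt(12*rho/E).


12*rho/E = 12*5047/2.22e+10 = 2.72811e-06
sqrt(12*rho/E) = sqrt(2.72811e-06) = 0.0016517
c^2/(2*pi*h) = 343^2/(2*pi*0.0068) = 2.75359e+06
fc = 2.75359e+06 * 0.0016517 = 4548.1 Hz


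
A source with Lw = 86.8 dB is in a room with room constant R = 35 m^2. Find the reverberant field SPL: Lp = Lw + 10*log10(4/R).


4/R = 4/35 = 0.114286
Lp = 86.8 + 10*log10(0.114286) = 77.38 dB


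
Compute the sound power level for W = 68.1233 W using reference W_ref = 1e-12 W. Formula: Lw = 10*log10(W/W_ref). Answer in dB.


W / W_ref = 68.1233 / 1e-12 = 6.81233e+13
Lw = 10 * log10(6.81233e+13) = 138.33 dB


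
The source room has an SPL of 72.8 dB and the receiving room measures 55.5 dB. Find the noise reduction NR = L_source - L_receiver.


NR = L_source - L_receiver (difference between source and receiving room levels)
NR = 72.8 - 55.5 = 17.3 dB


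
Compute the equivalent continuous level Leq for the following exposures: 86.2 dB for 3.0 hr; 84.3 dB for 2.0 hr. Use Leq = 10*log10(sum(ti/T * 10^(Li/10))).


T_total = 3.0 + 2.0 = 5.0 hr
(3.0/5.0) * 10^(86.2/10) = 2.50122e+08
(2.0/5.0) * 10^(84.3/10) = 1.07661e+08
Sum = 2.50122e+08 + 1.07661e+08 = 3.57783e+08
Leq = 10*log10(3.57783e+08) = 85.536 dB


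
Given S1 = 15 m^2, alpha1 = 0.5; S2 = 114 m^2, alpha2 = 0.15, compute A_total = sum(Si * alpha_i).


15 * 0.5 = 7.5
114 * 0.15 = 17.1
A_total = 7.5 + 17.1 = 24.6 m^2


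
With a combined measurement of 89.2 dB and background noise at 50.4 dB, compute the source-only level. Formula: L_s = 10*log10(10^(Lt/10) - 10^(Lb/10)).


10^(89.2/10) = 8.31764e+08
10^(50.4/10) = 109648
Difference = 8.31764e+08 - 109648 = 8.31654e+08
L_source = 10*log10(8.31654e+08) = 89.199 dB


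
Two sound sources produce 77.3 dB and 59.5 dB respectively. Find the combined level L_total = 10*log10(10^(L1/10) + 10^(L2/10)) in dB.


10^(77.3/10) = 5.37032e+07
10^(59.5/10) = 891251
Sum = 5.37032e+07 + 891251 = 5.45945e+07
L_total = 10*log10(5.45945e+07) = 77.371 dB
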